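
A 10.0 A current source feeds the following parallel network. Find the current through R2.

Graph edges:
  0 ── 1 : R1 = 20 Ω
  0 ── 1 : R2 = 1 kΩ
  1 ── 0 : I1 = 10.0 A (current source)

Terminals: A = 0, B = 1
All resistors sit directly between nodes 0 and 1, so they are in parallel and share one voltage V; the full source current 10 A splits among them.
1/R_par = 1/20 + 1/1000 = 0.051 S  =>  R_par = 19.61 Ω
V = I × R_par = 10 × 19.61 = 196.1 V
I_R2 = V/R2 = 196.1/1000 = 0.1961 A

Final answer: 0.1961 A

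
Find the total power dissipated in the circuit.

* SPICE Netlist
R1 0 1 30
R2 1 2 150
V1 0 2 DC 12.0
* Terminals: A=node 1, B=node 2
Nodal analysis, taking node 2 as the 0 V reference.
Source V1 fixes V_0 = 12 V.
KCL at each unknown node (sum of currents leaving = 0; resistances in Ω):
  Node 1: (V_1 - 12)/30 + (V_1 - 0)/150 = 0
Collecting terms: 0.04 × V_1 = 0.4  =>  V_1 = 10 V
Power in each resistor, P = (ΔV)²/R:
  P_R1 = (12 - 10)²/30 = 0.1333 W
  P_R2 = (10 - 0)²/150 = 0.6667 W
P_total = P_R1 + P_R2 = 0.8 W

Final answer: 0.8 W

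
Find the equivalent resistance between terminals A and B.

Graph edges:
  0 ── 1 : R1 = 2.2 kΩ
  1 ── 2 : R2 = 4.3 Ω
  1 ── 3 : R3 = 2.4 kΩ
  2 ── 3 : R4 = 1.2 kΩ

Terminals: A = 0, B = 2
Reduce the network between node 0 (A) and node 2 (B) by series/parallel combination:
  Rs1 = R3 + R4 (series, joined only at node 3) = 2400 + 1200 = 3600 Ω
  Rp1 = R2 ‖ Rs1 (parallel, both between nodes 1 and 2) = 1/(1/4.3 + 1/3600) = 4.295 Ω
  Rs2 = R1 + Rp1 (series, joined only at node 1) = 2200 + 4.295 = 2204 Ω
R_eq = 2.204 kΩ

Final answer: 2.204 kΩ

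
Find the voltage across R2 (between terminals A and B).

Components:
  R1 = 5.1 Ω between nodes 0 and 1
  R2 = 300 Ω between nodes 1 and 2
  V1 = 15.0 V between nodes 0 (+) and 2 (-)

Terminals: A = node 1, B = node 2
R1 and R2 are in series across V1 (node 0 → node 1 → node 2), and the output A–B is taken across R2, so this is a voltage divider.
Series current: I = V1/(R1 + R2) = 15/(5.1 + 300) = 15/305.1 = 0.04916 A
V_R2 = I × R2 = V1 × R2/(R1 + R2) = 15 × 300/305.1 = 14.75 V

Final answer: 14.75 V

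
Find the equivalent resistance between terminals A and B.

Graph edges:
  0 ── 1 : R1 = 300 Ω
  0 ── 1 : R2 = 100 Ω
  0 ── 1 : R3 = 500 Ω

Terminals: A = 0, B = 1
Reduce the network between node 0 (A) and node 1 (B) by series/parallel combination:
  Rp1 = R1 ‖ R2 ‖ R3 (parallel, all between nodes 0 and 1) = 1/(1/300 + 1/100 + 1/500) = 65.22 Ω
R_eq = 65.22 Ω

Final answer: 65.22 Ω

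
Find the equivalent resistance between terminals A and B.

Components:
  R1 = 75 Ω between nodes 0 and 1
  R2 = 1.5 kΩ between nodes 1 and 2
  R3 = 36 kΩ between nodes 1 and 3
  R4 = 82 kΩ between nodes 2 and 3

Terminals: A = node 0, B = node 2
Reduce the network between node 0 (A) and node 2 (B) by series/parallel combination:
  Rs1 = R3 + R4 (series, joined only at node 3) = 36000 + 82000 = 118000 Ω
  Rp1 = R2 ‖ Rs1 (parallel, both between nodes 1 and 2) = 1/(1/1500 + 1/118000) = 1481 Ω
  Rs2 = R1 + Rp1 (series, joined only at node 1) = 75 + 1481 = 1556 Ω
R_eq = 1.556 kΩ

Final answer: 1.556 kΩ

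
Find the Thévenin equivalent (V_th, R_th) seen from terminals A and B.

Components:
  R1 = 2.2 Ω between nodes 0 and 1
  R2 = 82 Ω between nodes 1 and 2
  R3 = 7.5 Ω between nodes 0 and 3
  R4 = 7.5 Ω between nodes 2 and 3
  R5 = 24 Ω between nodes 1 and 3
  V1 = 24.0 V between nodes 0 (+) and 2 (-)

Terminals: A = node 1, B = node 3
Step 1 — V_th is the open-circuit voltage V_A - V_B (nothing connected across the terminals).
Nodal analysis, taking node 2 as the 0 V reference.
Source V1 fixes V_0 = 24 V.
KCL at each unknown node (sum of currents leaving = 0; resistances in Ω):
  Node 1: (V_1 - 24)/2.2 + (V_1 - 0)/82 + (V_1 - V_3)/24 = 0
  Node 3: (V_3 - 24)/7.5 + (V_3 - 0)/7.5 + (V_3 - V_1)/24 = 0
Collecting terms (coefficients in siemens):
  0.5084·V_1 - 0.04167·V_3 = 10.91
  0.3083·V_3 - 0.04167·V_1 = 3.2
Determinant D = (0.5084)(0.3083) - (-0.04167)(-0.04167) = 0.155
V_1 = [(10.91)(0.3083) - (-0.04167)(3.2)]/D = 22.56 V
V_3 = [(0.5084)(3.2) - (10.91)(-0.04167)]/D = 13.43 V
V_th = V_1 - V_3 = 22.56 - 13.43 = 9.131 V
Step 2 — R_th: zero the source — replace V1 by a short circuit (node 2 merges into node 0) — and find the resistance seen between A (node 1) and B (node 3).
Reduce the network between node 1 (A) and node 3 (B) by series/parallel combination:
  Rp1 = R1 ‖ R2 (parallel, both between nodes 0 and 1) = 1/(1/2.2 + 1/82) = 2.143 Ω
  Rp2 = R3 ‖ R4 (parallel, both between nodes 0 and 3) = 1/(1/7.5 + 1/7.5) = 3.75 Ω
  Rs1 = Rp1 + Rp2 (series, joined only at node 0) = 2.143 + 3.75 = 5.893 Ω
  Rp3 = R5 ‖ Rs1 (parallel, both between nodes 1 and 3) = 1/(1/24 + 1/5.893) = 4.731 Ω
R_th = 4.731 Ω

Final answer: V_th = 9.131 V, R_th = 4.731 Ω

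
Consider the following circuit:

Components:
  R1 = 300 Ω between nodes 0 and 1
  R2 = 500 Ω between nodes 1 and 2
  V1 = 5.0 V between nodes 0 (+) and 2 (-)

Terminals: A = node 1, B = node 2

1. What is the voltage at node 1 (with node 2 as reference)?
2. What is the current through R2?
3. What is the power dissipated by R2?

Nodal analysis, taking node 2 as the 0 V reference.
Source V1 fixes V_0 = 5 V.
KCL at each unknown node (sum of currents leaving = 0; resistances in Ω):
  Node 1: (V_1 - 5)/300 + (V_1 - 0)/500 = 0
Collecting terms: 0.005333 × V_1 = 0.01667  =>  V_1 = 3.125 V
Part 1:
  Read off the nodal solution: V_1 = 3.125 V
Part 2:
  I_R2 = (V_1 - V_2)/R2 = (3.125 - 0)/500 = 0.00625 A
  Magnitude: I_R2 = 0.00625 A
Part 3:
  I_R2 = (V_1 - V_2)/R2 = (3.125 - 0)/500 = 0.00625 A
  P_R2 = I_R2² × R2 = (0.00625)² × 500 = 0.01953 W

Final answers:
1. V_1 = 3.125 V
2. I_R2 = 0.00625 A
3. P_R2 = 0.01953 W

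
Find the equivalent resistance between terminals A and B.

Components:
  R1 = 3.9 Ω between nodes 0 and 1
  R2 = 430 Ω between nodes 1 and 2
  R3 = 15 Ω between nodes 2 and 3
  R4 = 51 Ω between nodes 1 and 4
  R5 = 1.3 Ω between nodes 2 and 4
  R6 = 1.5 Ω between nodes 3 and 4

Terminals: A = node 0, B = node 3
The network is not a plain series/parallel combination. Inject a 1 A test current into terminal A (node 0) and return it from terminal B (node 3); then R_eq = V_A / (1 A).
Nodal analysis, taking node 3 as the 0 V reference.
Current source I_test pushes 1 A into node 0 and draws it out of node 3.
KCL at each unknown node (sum of currents leaving = 0; resistances in Ω):
  Node 0: (V_0 - V_1)/3.9 - 1 = 0
  Node 1: (V_1 - V_0)/3.9 + (V_1 - V_2)/430 + (V_1 - V_4)/51 = 0
  Node 2: (V_2 - V_1)/430 + (V_2 - 0)/15 + (V_2 - V_4)/1.3 = 0
  Node 4: (V_4 - V_1)/51 + (V_4 - V_2)/1.3 + (V_4 - 0)/1.5 = 0
Collecting terms (coefficients in siemens):
  0.2564·V_0 - 0.2564·V_1 = 1
  0.2783·V_1 - 0.2564·V_0 - 0.002326·V_2 - 0.01961·V_4 = 0
  0.8382·V_2 - 0.002326·V_1 - 0.7692·V_4 = 0
  1.456·V_4 - 0.01961·V_1 - 0.7692·V_2 = 0
Solving these 4 simultaneous equations (Gaussian elimination) gives:
  V_0 = 50.86 V, V_1 = 46.96 V, V_2 = 1.38 V, V_4 = 1.362 V
R_eq = V_0 / 1 A = 50.86 Ω

Final answer: 50.86 Ω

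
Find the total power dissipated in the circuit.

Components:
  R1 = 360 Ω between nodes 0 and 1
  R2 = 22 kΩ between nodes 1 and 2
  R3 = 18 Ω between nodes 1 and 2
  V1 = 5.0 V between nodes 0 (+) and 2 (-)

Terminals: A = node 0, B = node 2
Nodal analysis, taking node 2 as the 0 V reference.
Source V1 fixes V_0 = 5 V.
KCL at each unknown node (sum of currents leaving = 0; resistances in Ω):
  Node 1: (V_1 - 5)/360 + (V_1 - 0)/22000 + (V_1 - 0)/18 = 0
Collecting terms: 0.05838 × V_1 = 0.01389  =>  V_1 = 0.2379 V
Power in each resistor, P = (ΔV)²/R:
  P_R1 = (5 - 0.2379)²/360 = 0.06299 W
  P_R2 = (0.2379 - 0)²/22000 = 0.000002573 W
  P_R3 = (0.2379 - 0)²/18 = 0.003145 W
P_total = P_R1 + P_R2 + P_R3 = 0.06614 W

Final answer: 0.06614 W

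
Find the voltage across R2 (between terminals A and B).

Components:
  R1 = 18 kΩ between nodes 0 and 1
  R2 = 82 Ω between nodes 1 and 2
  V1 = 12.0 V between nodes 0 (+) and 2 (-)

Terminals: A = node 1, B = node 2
R1 and R2 are in series across V1 (node 0 → node 1 → node 2), and the output A–B is taken across R2, so this is a voltage divider.
Series current: I = V1/(R1 + R2) = 12/(18000 + 82) = 12/18080 = 0.0006636 A
V_R2 = I × R2 = V1 × R2/(R1 + R2) = 12 × 82/18080 = 0.05442 V

Final answer: 0.05442 V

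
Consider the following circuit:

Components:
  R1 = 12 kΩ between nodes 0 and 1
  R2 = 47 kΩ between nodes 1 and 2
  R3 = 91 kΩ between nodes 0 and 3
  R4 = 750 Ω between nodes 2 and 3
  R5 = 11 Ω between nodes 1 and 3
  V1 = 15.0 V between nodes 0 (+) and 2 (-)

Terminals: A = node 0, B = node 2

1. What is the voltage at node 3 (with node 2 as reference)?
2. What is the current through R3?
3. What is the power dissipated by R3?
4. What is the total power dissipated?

Nodal analysis, taking node 2 as the 0 V reference.
Source V1 fixes V_0 = 15 V.
KCL at each unknown node (sum of currents leaving = 0; resistances in Ω):
  Node 1: (V_1 - 15)/12000 + (V_1 - 0)/47000 + (V_1 - V_3)/11 = 0
  Node 3: (V_3 - 15)/91000 + (V_3 - 0)/750 + (V_3 - V_1)/11 = 0
Collecting terms (coefficients in siemens):
  0.09101·V_1 - 0.09091·V_3 = 0.00125
  0.09225·V_3 - 0.09091·V_1 = 0.0001648
Determinant D = (0.09101)(0.09225) - (-0.09091)(-0.09091) = 0.0001319
V_1 = [(0.00125)(0.09225) - (-0.09091)(0.0001648)]/D = 0.9882 V
V_3 = [(0.09101)(0.0001648) - (0.00125)(-0.09091)]/D = 0.9756 V
Part 1:
  Read off the nodal solution: V_3 = 0.9756 V
Part 2:
  I_R3 = (V_0 - V_3)/R3 = (15 - 0.9756)/91000 = 0.0001541 A
  Magnitude: I_R3 = 0.0001541 A
Part 3:
  I_R3 = (V_0 - V_3)/R3 = (15 - 0.9756)/91000 = 0.0001541 A
  P_R3 = I_R3² × R3 = (0.0001541)² × 91000 = 0.002161 W
Part 4:
  Power in each resistor, P = (ΔV)²/R:
    P_R1 = (15 - 0.9882)²/12000 = 0.01636 W
    P_R2 = (0.9882 - 0)²/47000 = 0.00002078 W
    P_R3 = (15 - 0.9756)²/91000 = 0.002161 W
    P_R4 = (0 - 0.9756)²/750 = 0.001269 W
    P_R5 = (0.9882 - 0.9756)²/11 = 0.00001446 W
  P_total = P_R1 + P_R2 + P_R3 + P_R4 + P_R5 = 0.01983 W

Final answers:
1. V_3 = 0.9756 V
2. I_R3 = 0.0001541 A
3. P_R3 = 0.002161 W
4. P_total = 0.01983 W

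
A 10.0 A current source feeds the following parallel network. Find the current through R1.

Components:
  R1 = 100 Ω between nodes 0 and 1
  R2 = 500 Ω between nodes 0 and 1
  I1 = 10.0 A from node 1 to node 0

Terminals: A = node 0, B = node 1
All resistors sit directly between nodes 0 and 1, so they are in parallel and share one voltage V; the full source current 10 A splits among them.
1/R_par = 1/100 + 1/500 = 0.012 S  =>  R_par = 83.33 Ω
V = I × R_par = 10 × 83.33 = 833.3 V
I_R1 = V/R1 = 833.3/100 = 8.333 A

Final answer: 8.333 A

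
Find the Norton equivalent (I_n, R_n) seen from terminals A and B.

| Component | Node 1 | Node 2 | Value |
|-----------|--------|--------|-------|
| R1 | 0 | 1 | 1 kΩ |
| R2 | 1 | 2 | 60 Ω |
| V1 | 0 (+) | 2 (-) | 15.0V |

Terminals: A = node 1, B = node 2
Find the Thévenin equivalent first; then I_n = V_th/R_th and R_n = R_th.
Step 1 — V_th is the open-circuit voltage V_A - V_B (nothing connected across the terminals).
Nodal analysis, taking node 2 as the 0 V reference.
Source V1 fixes V_0 = 15 V.
KCL at each unknown node (sum of currents leaving = 0; resistances in Ω):
  Node 1: (V_1 - 15)/1000 + (V_1 - 0)/60 = 0
Collecting terms: 0.01767 × V_1 = 0.015  =>  V_1 = 0.8491 V
V_th = V_1 - V_2 = 0.8491 - 0 = 0.8491 V
Step 2 — R_th: zero the source — replace V1 by a short circuit (node 2 merges into node 0) — and find the resistance seen between A (node 1) and B (node 0).
Reduce the network between node 1 (A) and node 0 (B) by series/parallel combination:
  Rp1 = R1 ‖ R2 (parallel, both between nodes 0 and 1) = 1/(1/1000 + 1/60) = 56.6 Ω
R_th = 56.6 Ω
I_n = V_th/R_th = 0.8491/56.6 = 0.015 A, and R_n = R_th = 56.6 Ω

Final answer: I_n = 0.015 A, R_n = 56.6 Ω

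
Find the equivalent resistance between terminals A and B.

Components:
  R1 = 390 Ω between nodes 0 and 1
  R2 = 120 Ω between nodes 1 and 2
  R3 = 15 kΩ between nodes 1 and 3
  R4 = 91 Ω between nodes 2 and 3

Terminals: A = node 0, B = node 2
Reduce the network between node 0 (A) and node 2 (B) by series/parallel combination:
  Rs1 = R3 + R4 (series, joined only at node 3) = 15000 + 91 = 15090 Ω
  Rp1 = R2 ‖ Rs1 (parallel, both between nodes 1 and 2) = 1/(1/120 + 1/15090) = 119.1 Ω
  Rs2 = R1 + Rp1 (series, joined only at node 1) = 390 + 119.1 = 509.1 Ω
R_eq = 509.1 Ω

Final answer: 509.1 Ω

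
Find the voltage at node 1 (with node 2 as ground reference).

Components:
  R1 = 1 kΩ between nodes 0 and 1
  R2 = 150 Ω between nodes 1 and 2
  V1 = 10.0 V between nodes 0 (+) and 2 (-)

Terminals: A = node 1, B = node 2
Nodal analysis, taking node 2 as the 0 V reference.
Source V1 fixes V_0 = 10 V.
KCL at each unknown node (sum of currents leaving = 0; resistances in Ω):
  Node 1: (V_1 - 10)/1000 + (V_1 - 0)/150 = 0
Collecting terms: 0.007667 × V_1 = 0.01  =>  V_1 = 1.304 V
The requested potential is V_1 = 1.304 V.

Final answer: V_1 = 1.304 V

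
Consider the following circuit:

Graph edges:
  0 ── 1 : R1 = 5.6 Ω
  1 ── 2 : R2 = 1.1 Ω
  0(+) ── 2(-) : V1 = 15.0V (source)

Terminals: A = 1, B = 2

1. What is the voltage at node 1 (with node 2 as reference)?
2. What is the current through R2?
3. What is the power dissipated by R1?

Nodal analysis, taking node 2 as the 0 V reference.
Source V1 fixes V_0 = 15 V.
KCL at each unknown node (sum of currents leaving = 0; resistances in Ω):
  Node 1: (V_1 - 15)/5.6 + (V_1 - 0)/1.1 = 0
Collecting terms: 1.088 × V_1 = 2.679  =>  V_1 = 2.463 V
Part 1:
  Read off the nodal solution: V_1 = 2.463 V
Part 2:
  I_R2 = (V_1 - V_2)/R2 = (2.463 - 0)/1.1 = 2.239 A
  Magnitude: I_R2 = 2.239 A
Part 3:
  I_R1 = (V_0 - V_1)/R1 = (15 - 2.463)/5.6 = 2.239 A
  P_R1 = I_R1² × R1 = (2.239)² × 5.6 = 28.07 W

Final answers:
1. V_1 = 2.463 V
2. I_R2 = 2.239 A
3. P_R1 = 28.07 W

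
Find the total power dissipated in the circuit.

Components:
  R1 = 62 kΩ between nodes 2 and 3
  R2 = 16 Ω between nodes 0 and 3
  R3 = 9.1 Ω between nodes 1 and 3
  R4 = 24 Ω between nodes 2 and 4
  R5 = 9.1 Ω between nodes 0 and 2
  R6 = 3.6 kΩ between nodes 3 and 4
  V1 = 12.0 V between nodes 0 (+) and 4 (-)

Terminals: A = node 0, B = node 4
Nodal analysis, taking node 4 as the 0 V reference.
Source V1 fixes V_0 = 12 V.
KCL at each unknown node (sum of currents leaving = 0; resistances in Ω):
  Node 1: (V_1 - V_3)/9.1 = 0
  Node 2: (V_2 - V_3)/62000 + (V_2 - 0)/24 + (V_2 - 12)/9.1 = 0
  Node 3: (V_3 - V_2)/62000 + (V_3 - 12)/16 + (V_3 - V_1)/9.1 + (V_3 - 0)/3600 = 0
Collecting terms (coefficients in siemens):
  0.1099·V_1 - 0.1099·V_3 = 0
  0.1516·V_2 - 0.00001613·V_3 = 1.319
  0.1727·V_3 - 0.1099·V_1 - 0.00001613·V_2 = 0.75
Solving these 3 simultaneous equations (Gaussian elimination) gives:
  V_1 = 11.95 V, V_2 = 8.701 V, V_3 = 11.95 V
Power in each resistor, P = (ΔV)²/R:
  P_R1 = (8.701 - 11.95)²/62000 = 0.0001698 W
  P_R2 = (12 - 11.95)²/16 = 0.0001818 W
  P_R3 = (11.95 - 11.95)²/9.1 = 0 W
  P_R4 = (8.701 - 0)²/24 = 3.155 W
  P_R5 = (12 - 8.701)²/9.1 = 1.196 W
  P_R6 = (11.95 - 0)²/3600 = 0.03964 W
P_total = P_R1 + P_R2 + P_R3 + P_R4 + P_R5 + P_R6 = 4.39 W

Final answer: 4.39 W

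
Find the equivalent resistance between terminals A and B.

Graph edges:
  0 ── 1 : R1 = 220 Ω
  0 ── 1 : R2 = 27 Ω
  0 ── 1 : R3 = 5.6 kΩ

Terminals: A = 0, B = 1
Reduce the network between node 0 (A) and node 1 (B) by series/parallel combination:
  Rp1 = R1 ‖ R2 ‖ R3 (parallel, all between nodes 0 and 1) = 1/(1/220 + 1/27 + 1/5600) = 23.95 Ω
R_eq = 23.95 Ω

Final answer: 23.95 Ω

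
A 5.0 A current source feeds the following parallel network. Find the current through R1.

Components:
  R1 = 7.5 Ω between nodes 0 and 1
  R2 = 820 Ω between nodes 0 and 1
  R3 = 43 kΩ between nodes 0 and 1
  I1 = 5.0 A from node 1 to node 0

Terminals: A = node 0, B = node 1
All resistors sit directly between nodes 0 and 1, so they are in parallel and share one voltage V; the full source current 5 A splits among them.
1/R_par = 1/7.5 + 1/820 + 1/43000 = 0.1346 S  =>  R_par = 7.431 Ω
V = I × R_par = 5 × 7.431 = 37.15 V
I_R1 = V/R1 = 37.15/7.5 = 4.954 A

Final answer: 4.954 A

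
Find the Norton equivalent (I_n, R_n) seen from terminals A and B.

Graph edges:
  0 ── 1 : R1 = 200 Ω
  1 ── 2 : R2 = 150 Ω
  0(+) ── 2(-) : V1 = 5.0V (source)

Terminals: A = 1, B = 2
Find the Thévenin equivalent first; then I_n = V_th/R_th and R_n = R_th.
Step 1 — V_th is the open-circuit voltage V_A - V_B (nothing connected across the terminals).
Nodal analysis, taking node 2 as the 0 V reference.
Source V1 fixes V_0 = 5 V.
KCL at each unknown node (sum of currents leaving = 0; resistances in Ω):
  Node 1: (V_1 - 5)/200 + (V_1 - 0)/150 = 0
Collecting terms: 0.01167 × V_1 = 0.025  =>  V_1 = 2.143 V
V_th = V_1 - V_2 = 2.143 - 0 = 2.143 V
Step 2 — R_th: zero the source — replace V1 by a short circuit (node 2 merges into node 0) — and find the resistance seen between A (node 1) and B (node 0).
Reduce the network between node 1 (A) and node 0 (B) by series/parallel combination:
  Rp1 = R1 ‖ R2 (parallel, both between nodes 0 and 1) = 1/(1/200 + 1/150) = 85.71 Ω
R_th = 85.71 Ω
I_n = V_th/R_th = 2.143/85.71 = 0.025 A, and R_n = R_th = 85.71 Ω

Final answer: I_n = 0.025 A, R_n = 85.71 Ω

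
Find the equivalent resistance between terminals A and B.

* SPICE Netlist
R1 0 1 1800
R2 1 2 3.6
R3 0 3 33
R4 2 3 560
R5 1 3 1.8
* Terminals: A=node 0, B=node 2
The network is not a plain series/parallel combination. Inject a 1 A test current into terminal A (node 0) and return it from terminal B (node 2); then R_eq = V_A / (1 A).
Nodal analysis, taking node 2 as the 0 V reference.
Current source I_test pushes 1 A into node 0 and draws it out of node 2.
KCL at each unknown node (sum of currents leaving = 0; resistances in Ω):
  Node 0: (V_0 - V_1)/1800 + (V_0 - V_3)/33 - 1 = 0
  Node 1: (V_1 - V_0)/1800 + (V_1 - 0)/3.6 + (V_1 - V_3)/1.8 = 0
  Node 3: (V_3 - V_0)/33 + (V_3 - V_1)/1.8 + (V_3 - 0)/560 = 0
Collecting terms (coefficients in siemens):
  0.03086·V_0 - 0.0005556·V_1 - 0.0303·V_3 = 1
  0.8339·V_1 - 0.0005556·V_0 - 0.5556·V_3 = 0
  0.5876·V_3 - 0.0303·V_0 - 0.5556·V_1 = 0
Solving these 3 simultaneous equations (Gaussian elimination) gives:
  V_0 = 37.69 V, V_1 = 3.566 V, V_3 = 5.315 V
R_eq = V_0 / 1 A = 37.69 Ω

Final answer: 37.69 Ω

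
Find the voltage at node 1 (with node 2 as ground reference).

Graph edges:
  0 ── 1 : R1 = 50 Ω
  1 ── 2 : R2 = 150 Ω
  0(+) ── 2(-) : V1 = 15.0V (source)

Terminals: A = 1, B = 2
Nodal analysis, taking node 2 as the 0 V reference.
Source V1 fixes V_0 = 15 V.
KCL at each unknown node (sum of currents leaving = 0; resistances in Ω):
  Node 1: (V_1 - 15)/50 + (V_1 - 0)/150 = 0
Collecting terms: 0.02667 × V_1 = 0.3  =>  V_1 = 11.25 V
The requested potential is V_1 = 11.25 V.

Final answer: V_1 = 11.25 V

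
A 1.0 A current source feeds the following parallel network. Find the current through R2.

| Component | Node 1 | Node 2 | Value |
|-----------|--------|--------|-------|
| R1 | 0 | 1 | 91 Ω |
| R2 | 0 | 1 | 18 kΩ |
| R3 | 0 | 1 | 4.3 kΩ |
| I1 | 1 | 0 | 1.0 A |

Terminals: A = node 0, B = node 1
All resistors sit directly between nodes 0 and 1, so they are in parallel and share one voltage V; the full source current 1 A splits among them.
1/R_par = 1/91 + 1/18000 + 1/4300 = 0.01128 S  =>  R_par = 88.68 Ω
V = I × R_par = 1 × 88.68 = 88.68 V
I_R2 = V/R2 = 88.68/18000 = 0.004926 A

Final answer: 0.004926 A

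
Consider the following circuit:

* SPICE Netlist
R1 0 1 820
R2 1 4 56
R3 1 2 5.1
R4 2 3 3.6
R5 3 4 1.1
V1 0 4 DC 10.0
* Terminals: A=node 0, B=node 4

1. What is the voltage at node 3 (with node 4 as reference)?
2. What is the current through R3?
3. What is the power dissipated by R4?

Nodal analysis, taking node 4 as the 0 V reference.
Source V1 fixes V_0 = 10 V.
KCL at each unknown node (sum of currents leaving = 0; resistances in Ω):
  Node 1: (V_1 - 10)/820 + (V_1 - 0)/56 + (V_1 - V_2)/5.1 = 0
  Node 2: (V_2 - V_1)/5.1 + (V_2 - V_3)/3.6 = 0
  Node 3: (V_3 - V_2)/3.6 + (V_3 - 0)/1.1 = 0
Collecting terms (coefficients in siemens):
  0.2152·V_1 - 0.1961·V_2 = 0.0122
  0.4739·V_2 - 0.1961·V_1 - 0.2778·V_3 = 0
  1.187·V_3 - 0.2778·V_2 = 0
Solving these 3 simultaneous equations (Gaussian elimination) gives:
  V_1 = 0.1007 V, V_2 = 0.04829 V, V_3 = 0.0113 V
Part 1:
  Read off the nodal solution: V_3 = 0.0113 V
Part 2:
  I_R3 = (V_1 - V_2)/R3 = (0.1007 - 0.04829)/5.1 = 0.01027 A
  Magnitude: I_R3 = 0.01027 A
Part 3:
  I_R4 = (V_2 - V_3)/R4 = (0.04829 - 0.0113)/3.6 = 0.01027 A
  P_R4 = I_R4² × R4 = (0.01027)² × 3.6 = 0.00038 W

Final answers:
1. V_3 = 0.0113 V
2. I_R3 = 0.01027 A
3. P_R4 = 0.00038 W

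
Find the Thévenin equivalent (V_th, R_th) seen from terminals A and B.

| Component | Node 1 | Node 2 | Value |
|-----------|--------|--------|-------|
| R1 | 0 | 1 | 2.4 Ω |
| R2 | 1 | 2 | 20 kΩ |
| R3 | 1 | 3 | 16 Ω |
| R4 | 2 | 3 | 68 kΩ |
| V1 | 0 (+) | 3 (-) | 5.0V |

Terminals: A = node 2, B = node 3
Step 1 — V_th is the open-circuit voltage V_A - V_B (nothing connected across the terminals).
Nodal analysis, taking node 3 as the 0 V reference.
Source V1 fixes V_0 = 5 V.
KCL at each unknown node (sum of currents leaving = 0; resistances in Ω):
  Node 1: (V_1 - 5)/2.4 + (V_1 - V_2)/20000 + (V_1 - 0)/16 = 0
  Node 2: (V_2 - V_1)/20000 + (V_2 - 0)/68000 = 0
Collecting terms (coefficients in siemens):
  0.4792·V_1 - 0.00005·V_2 = 2.083
  0.00006471·V_2 - 0.00005·V_1 = 0
Determinant D = (0.4792)(0.00006471) - (-0.00005)(-0.00005) = 0.00003101
V_1 = [(2.083)(0.00006471) - (-0.00005)(0)]/D = 4.348 V
V_2 = [(0.4792)(0) - (2.083)(-0.00005)]/D = 3.36 V
V_th = V_2 - V_3 = 3.36 - 0 = 3.36 V
Step 2 — R_th: zero the source — replace V1 by a short circuit (node 3 merges into node 0) — and find the resistance seen between A (node 2) and B (node 0).
Reduce the network between node 2 (A) and node 0 (B) by series/parallel combination:
  Rp1 = R1 ‖ R3 (parallel, both between nodes 0 and 1) = 1/(1/2.4 + 1/16) = 2.087 Ω
  Rs1 = R2 + Rp1 (series, joined only at node 1) = 20000 + 2.087 = 20000 Ω
  Rp2 = R4 ‖ Rs1 (parallel, both between nodes 0 and 2) = 1/(1/68000 + 1/20000) = 15460 Ω
R_th = 15.46 kΩ

Final answer: V_th = 3.36 V, R_th = 15.46 kΩ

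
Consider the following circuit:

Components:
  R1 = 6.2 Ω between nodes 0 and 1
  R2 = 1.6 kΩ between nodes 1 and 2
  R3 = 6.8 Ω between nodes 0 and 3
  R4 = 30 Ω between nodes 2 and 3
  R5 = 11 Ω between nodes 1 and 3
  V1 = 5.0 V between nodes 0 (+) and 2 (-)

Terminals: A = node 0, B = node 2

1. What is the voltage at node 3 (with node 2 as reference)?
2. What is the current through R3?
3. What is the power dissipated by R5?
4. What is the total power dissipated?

Nodal analysis, taking node 2 as the 0 V reference.
Source V1 fixes V_0 = 5 V.
KCL at each unknown node (sum of currents leaving = 0; resistances in Ω):
  Node 1: (V_1 - 5)/6.2 + (V_1 - 0)/1600 + (V_1 - V_3)/11 = 0
  Node 3: (V_3 - 5)/6.8 + (V_3 - 0)/30 + (V_3 - V_1)/11 = 0
Collecting terms (coefficients in siemens):
  0.2528·V_1 - 0.09091·V_3 = 0.8065
  0.2713·V_3 - 0.09091·V_1 = 0.7353
Determinant D = (0.2528)(0.2713) - (-0.09091)(-0.09091) = 0.06033
V_1 = [(0.8065)(0.2713) - (-0.09091)(0.7353)]/D = 4.735 V
V_3 = [(0.2528)(0.7353) - (0.8065)(-0.09091)]/D = 4.297 V
Part 1:
  Read off the nodal solution: V_3 = 4.297 V
Part 2:
  I_R3 = (V_0 - V_3)/R3 = (5 - 4.297)/6.8 = 0.1034 A
  Magnitude: I_R3 = 0.1034 A
Part 3:
  I_R5 = (V_1 - V_3)/R5 = (4.735 - 4.297)/11 = 0.03982 A
  P_R5 = I_R5² × R5 = (0.03982)² × 11 = 0.01744 W
Part 4:
  Power in each resistor, P = (ΔV)²/R:
    P_R1 = (5 - 4.735)²/6.2 = 0.01134 W
    P_R2 = (4.735 - 0)²/1600 = 0.01401 W
    P_R3 = (5 - 4.297)²/6.8 = 0.07272 W
    P_R4 = (0 - 4.297)²/30 = 0.6154 W
    P_R5 = (4.735 - 4.297)²/11 = 0.01744 W
  P_total = P_R1 + P_R2 + P_R3 + P_R4 + P_R5 = 0.7309 W

Final answers:
1. V_3 = 4.297 V
2. I_R3 = 0.1034 A
3. P_R5 = 0.01744 W
4. P_total = 0.7309 W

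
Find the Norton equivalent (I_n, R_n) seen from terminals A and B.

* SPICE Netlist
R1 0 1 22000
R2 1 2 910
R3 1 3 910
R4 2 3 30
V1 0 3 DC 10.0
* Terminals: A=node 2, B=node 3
Find the Thévenin equivalent first; then I_n = V_th/R_th and R_n = R_th.
Step 1 — V_th is the open-circuit voltage V_A - V_B (nothing connected across the terminals).
Nodal analysis, taking node 3 as the 0 V reference.
Source V1 fixes V_0 = 10 V.
KCL at each unknown node (sum of currents leaving = 0; resistances in Ω):
  Node 1: (V_1 - 10)/22000 + (V_1 - V_2)/910 + (V_1 - 0)/910 = 0
  Node 2: (V_2 - V_1)/910 + (V_2 - 0)/30 = 0
Collecting terms (coefficients in siemens):
  0.002243·V_1 - 0.001099·V_2 = 0.0004545
  0.03443·V_2 - 0.001099·V_1 = 0
Determinant D = (0.002243)(0.03443) - (-0.001099)(-0.001099) = 0.00007603
V_1 = [(0.0004545)(0.03443) - (-0.001099)(0)]/D = 0.2058 V
V_2 = [(0.002243)(0) - (0.0004545)(-0.001099)]/D = 0.00657 V
V_th = V_2 - V_3 = 0.00657 - 0 = 0.00657 V
Step 2 — R_th: zero the source — replace V1 by a short circuit (node 3 merges into node 0) — and find the resistance seen between A (node 2) and B (node 0).
Reduce the network between node 2 (A) and node 0 (B) by series/parallel combination:
  Rp1 = R1 ‖ R3 (parallel, both between nodes 0 and 1) = 1/(1/22000 + 1/910) = 873.9 Ω
  Rs1 = R2 + Rp1 (series, joined only at node 1) = 910 + 873.9 = 1784 Ω
  Rp2 = R4 ‖ Rs1 (parallel, both between nodes 0 and 2) = 1/(1/30 + 1/1784) = 29.5 Ω
R_th = 29.5 Ω
I_n = V_th/R_th = 0.00657/29.5 = 0.0002227 A, and R_n = R_th = 29.5 Ω

Final answer: I_n = 0.0002227 A, R_n = 29.5 Ω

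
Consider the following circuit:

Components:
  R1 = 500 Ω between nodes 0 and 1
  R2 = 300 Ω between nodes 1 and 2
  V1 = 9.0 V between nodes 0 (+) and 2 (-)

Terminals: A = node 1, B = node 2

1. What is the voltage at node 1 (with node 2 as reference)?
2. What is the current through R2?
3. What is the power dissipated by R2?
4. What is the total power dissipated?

Nodal analysis, taking node 2 as the 0 V reference.
Source V1 fixes V_0 = 9 V.
KCL at each unknown node (sum of currents leaving = 0; resistances in Ω):
  Node 1: (V_1 - 9)/500 + (V_1 - 0)/300 = 0
Collecting terms: 0.005333 × V_1 = 0.018  =>  V_1 = 3.375 V
Part 1:
  Read off the nodal solution: V_1 = 3.375 V
Part 2:
  I_R2 = (V_1 - V_2)/R2 = (3.375 - 0)/300 = 0.01125 A
  Magnitude: I_R2 = 0.01125 A
Part 3:
  I_R2 = (V_1 - V_2)/R2 = (3.375 - 0)/300 = 0.01125 A
  P_R2 = I_R2² × R2 = (0.01125)² × 300 = 0.03797 W
Part 4:
  Power in each resistor, P = (ΔV)²/R:
    P_R1 = (9 - 3.375)²/500 = 0.06328 W
    P_R2 = (3.375 - 0)²/300 = 0.03797 W
  P_total = P_R1 + P_R2 = 0.1013 W

Final answers:
1. V_1 = 3.375 V
2. I_R2 = 0.01125 A
3. P_R2 = 0.03797 W
4. P_total = 0.1013 W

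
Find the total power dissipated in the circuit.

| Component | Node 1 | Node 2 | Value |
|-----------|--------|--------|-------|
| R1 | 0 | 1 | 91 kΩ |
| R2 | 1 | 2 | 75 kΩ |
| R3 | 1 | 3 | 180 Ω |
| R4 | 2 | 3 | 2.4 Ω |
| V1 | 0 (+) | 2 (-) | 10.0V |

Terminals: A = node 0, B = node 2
Nodal analysis, taking node 2 as the 0 V reference.
Source V1 fixes V_0 = 10 V.
KCL at each unknown node (sum of currents leaving = 0; resistances in Ω):
  Node 1: (V_1 - 10)/91000 + (V_1 - 0)/75000 + (V_1 - V_3)/180 = 0
  Node 3: (V_3 - V_1)/180 + (V_3 - 0)/2.4 = 0
Collecting terms (coefficients in siemens):
  0.00558·V_1 - 0.005556·V_3 = 0.0001099
  0.4222·V_3 - 0.005556·V_1 = 0
Determinant D = (0.00558)(0.4222) - (-0.005556)(-0.005556) = 0.002325
V_1 = [(0.0001099)(0.4222) - (-0.005556)(0)]/D = 0.01996 V
V_3 = [(0.00558)(0) - (0.0001099)(-0.005556)]/D = 0.0002626 V
Power in each resistor, P = (ΔV)²/R:
  P_R1 = (10 - 0.01996)²/91000 = 0.001095 W
  P_R2 = (0.01996 - 0)²/75000 = 0.00000000531 W
  P_R3 = (0.01996 - 0.0002626)²/180 = 0.000002154 W
  P_R4 = (0 - 0.0002626)²/2.4 = 0.00000002873 W
P_total = P_R1 + P_R2 + P_R3 + P_R4 = 0.001097 W

Final answer: 0.001097 W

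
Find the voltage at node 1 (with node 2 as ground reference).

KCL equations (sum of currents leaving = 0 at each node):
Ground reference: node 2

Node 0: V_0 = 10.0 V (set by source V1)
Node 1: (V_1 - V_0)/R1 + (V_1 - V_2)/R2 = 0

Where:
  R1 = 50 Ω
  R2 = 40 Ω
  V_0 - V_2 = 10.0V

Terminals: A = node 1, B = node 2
Nodal analysis, taking node 2 as the 0 V reference.
Source V1 fixes V_0 = 10 V.
KCL at each unknown node (sum of currents leaving = 0; resistances in Ω):
  Node 1: (V_1 - 10)/50 + (V_1 - 0)/40 = 0
Collecting terms: 0.045 × V_1 = 0.2  =>  V_1 = 4.444 V
The requested potential is V_1 = 4.444 V.

Final answer: V_1 = 4.444 V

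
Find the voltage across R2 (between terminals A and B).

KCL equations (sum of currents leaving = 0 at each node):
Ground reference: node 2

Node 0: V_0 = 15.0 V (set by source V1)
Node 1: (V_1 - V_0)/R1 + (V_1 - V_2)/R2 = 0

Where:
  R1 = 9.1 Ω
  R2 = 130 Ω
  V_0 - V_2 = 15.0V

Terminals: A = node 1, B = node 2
R1 and R2 are in series across V1 (node 0 → node 1 → node 2), and the output A–B is taken across R2, so this is a voltage divider.
Series current: I = V1/(R1 + R2) = 15/(9.1 + 130) = 15/139.1 = 0.1078 A
V_R2 = I × R2 = V1 × R2/(R1 + R2) = 15 × 130/139.1 = 14.02 V

Final answer: 14.02 V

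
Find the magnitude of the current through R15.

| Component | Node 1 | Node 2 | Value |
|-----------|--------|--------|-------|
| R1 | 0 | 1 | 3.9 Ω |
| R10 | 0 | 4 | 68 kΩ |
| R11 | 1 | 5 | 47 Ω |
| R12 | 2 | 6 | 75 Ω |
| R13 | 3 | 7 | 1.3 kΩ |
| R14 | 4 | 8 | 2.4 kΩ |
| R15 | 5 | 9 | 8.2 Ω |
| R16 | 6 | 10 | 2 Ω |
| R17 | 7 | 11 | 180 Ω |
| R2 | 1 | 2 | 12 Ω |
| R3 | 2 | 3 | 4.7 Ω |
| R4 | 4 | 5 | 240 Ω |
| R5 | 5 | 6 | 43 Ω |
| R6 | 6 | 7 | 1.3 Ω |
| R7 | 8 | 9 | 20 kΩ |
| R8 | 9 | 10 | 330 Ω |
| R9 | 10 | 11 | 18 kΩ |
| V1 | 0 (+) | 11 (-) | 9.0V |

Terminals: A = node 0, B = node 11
Nodal analysis, taking node 11 as the 0 V reference.
Source V1 fixes V_0 = 9 V.
KCL at each unknown node (sum of currents leaving = 0; resistances in Ω):
  Node 1: (V_1 - 9)/3.9 + (V_1 - V_2)/12 + (V_1 - V_5)/47 = 0
  Node 2: (V_2 - V_1)/12 + (V_2 - V_3)/4.7 + (V_2 - V_6)/75 = 0
  Node 3: (V_3 - V_2)/4.7 + (V_3 - V_7)/1300 = 0
  Node 4: (V_4 - V_5)/240 + (V_4 - 9)/68000 + (V_4 - V_8)/2400 = 0
  Node 5: (V_5 - V_4)/240 + (V_5 - V_6)/43 + (V_5 - V_1)/47 + (V_5 - V_9)/8.2 = 0
  Node 6: (V_6 - V_5)/43 + (V_6 - V_7)/1.3 + (V_6 - V_2)/75 + (V_6 - V_10)/2 = 0
  Node 7: (V_7 - V_6)/1.3 + (V_7 - V_3)/1300 + (V_7 - 0)/180 = 0
  Node 8: (V_8 - V_9)/20000 + (V_8 - V_4)/2400 = 0
  Node 9: (V_9 - V_8)/20000 + (V_9 - V_10)/330 + (V_9 - V_5)/8.2 = 0
  Node 10: (V_10 - V_9)/330 + (V_10 - 0)/18000 + (V_10 - V_6)/2 = 0
Collecting terms (coefficients in siemens):
  0.361·V_1 - 0.08333·V_2 - 0.02128·V_5 = 2.308
  0.3094·V_2 - 0.08333·V_1 - 0.2128·V_3 - 0.01333·V_6 = 0
  0.2135·V_3 - 0.2128·V_2 - 0.0007692·V_7 = 0
  0.004598·V_4 - 0.004167·V_5 - 0.0004167·V_8 = 0.0001324
  0.1707·V_5 - 0.02128·V_1 - 0.004167·V_4 - 0.02326·V_6 - 0.122·V_9 = 0
  1.306·V_6 - 0.01333·V_2 - 0.02326·V_5 - 0.7692·V_7 - 0.5·V_10 = 0
  0.7756·V_7 - 0.0007692·V_3 - 0.7692·V_6 = 0
  0.0004667·V_8 - 0.0004167·V_4 - 0.00005·V_9 = 0
  0.125·V_9 - 0.122·V_5 - 0.00005·V_8 - 0.00303·V_10 = 0
  0.5031·V_10 - 0.5·V_6 - 0.00303·V_9 = 0
Solving these 10 simultaneous equations (Gaussian elimination) gives:
  V_1 = 8.844 V, V_2 = 8.601 V, V_3 = 8.596 V, V_4 = 7.923 V
  V_5 = 7.919 V, V_6 = 7.168 V, V_7 = 7.118 V, V_8 = 7.921 V
  V_9 = 7.901 V, V_10 = 7.171 V
I_R15 = (V_5 - V_9)/R15 = (7.919 - 7.901)/8.2 = 0.002211 A
|I_R15| = 0.002211 A

Final answer: |I_R15| = 0.002211 A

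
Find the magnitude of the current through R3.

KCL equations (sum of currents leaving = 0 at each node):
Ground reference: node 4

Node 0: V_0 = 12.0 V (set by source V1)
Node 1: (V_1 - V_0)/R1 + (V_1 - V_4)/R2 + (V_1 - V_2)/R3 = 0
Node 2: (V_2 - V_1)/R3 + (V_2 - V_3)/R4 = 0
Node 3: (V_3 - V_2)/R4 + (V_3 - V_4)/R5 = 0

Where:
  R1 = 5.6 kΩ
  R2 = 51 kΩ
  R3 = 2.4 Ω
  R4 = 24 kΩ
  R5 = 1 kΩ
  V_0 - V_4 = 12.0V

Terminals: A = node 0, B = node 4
Nodal analysis, taking node 4 as the 0 V reference.
Source V1 fixes V_0 = 12 V.
KCL at each unknown node (sum of currents leaving = 0; resistances in Ω):
  Node 1: (V_1 - 12)/5600 + (V_1 - 0)/51000 + (V_1 - V_2)/2.4 = 0
  Node 2: (V_2 - V_1)/2.4 + (V_2 - V_3)/24000 = 0
  Node 3: (V_3 - V_2)/24000 + (V_3 - 0)/1000 = 0
Collecting terms (coefficients in siemens):
  0.4169·V_1 - 0.4167·V_2 = 0.002143
  0.4167·V_2 - 0.4167·V_1 - 0.00004167·V_3 = 0
  0.001042·V_3 - 0.00004167·V_2 = 0
Solving these 3 simultaneous equations (Gaussian elimination) gives:
  V_1 = 8.997 V, V_2 = 8.996 V, V_3 = 0.3598 V
I_R3 = (V_1 - V_2)/R3 = (8.997 - 8.996)/2.4 = 0.0003598 A
|I_R3| = 0.0003598 A

Final answer: |I_R3| = 0.0003598 A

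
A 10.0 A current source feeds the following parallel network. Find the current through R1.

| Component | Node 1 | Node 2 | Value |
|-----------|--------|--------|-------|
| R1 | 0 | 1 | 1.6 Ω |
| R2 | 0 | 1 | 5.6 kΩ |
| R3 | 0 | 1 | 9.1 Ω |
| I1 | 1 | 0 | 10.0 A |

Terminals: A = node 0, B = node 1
All resistors sit directly between nodes 0 and 1, so they are in parallel and share one voltage V; the full source current 10 A splits among them.
1/R_par = 1/1.6 + 1/5600 + 1/9.1 = 0.7351 S  =>  R_par = 1.36 Ω
V = I × R_par = 10 × 1.36 = 13.6 V
I_R1 = V/R1 = 13.6/1.6 = 8.503 A

Final answer: 8.503 A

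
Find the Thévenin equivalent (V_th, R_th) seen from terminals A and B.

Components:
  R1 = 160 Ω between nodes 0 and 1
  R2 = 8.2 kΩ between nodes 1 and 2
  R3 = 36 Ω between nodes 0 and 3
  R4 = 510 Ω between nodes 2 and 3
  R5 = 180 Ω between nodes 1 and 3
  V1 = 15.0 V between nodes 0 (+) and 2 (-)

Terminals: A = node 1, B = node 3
Step 1 — V_th is the open-circuit voltage V_A - V_B (nothing connected across the terminals).
Nodal analysis, taking node 2 as the 0 V reference.
Source V1 fixes V_0 = 15 V.
KCL at each unknown node (sum of currents leaving = 0; resistances in Ω):
  Node 1: (V_1 - 15)/160 + (V_1 - 0)/8200 + (V_1 - V_3)/180 = 0
  Node 3: (V_3 - 15)/36 + (V_3 - 0)/510 + (V_3 - V_1)/180 = 0
Collecting terms (coefficients in siemens):
  0.01193·V_1 - 0.005556·V_3 = 0.09375
  0.03529·V_3 - 0.005556·V_1 = 0.4167
Determinant D = (0.01193)(0.03529) - (-0.005556)(-0.005556) = 0.0003901
V_1 = [(0.09375)(0.03529) - (-0.005556)(0.4167)]/D = 14.42 V
V_3 = [(0.01193)(0.4167) - (0.09375)(-0.005556)]/D = 14.07 V
V_th = V_1 - V_3 = 14.42 - 14.07 = 0.341 V
Step 2 — R_th: zero the source — replace V1 by a short circuit (node 2 merges into node 0) — and find the resistance seen between A (node 1) and B (node 3).
Reduce the network between node 1 (A) and node 3 (B) by series/parallel combination:
  Rp1 = R1 ‖ R2 (parallel, both between nodes 0 and 1) = 1/(1/160 + 1/8200) = 156.9 Ω
  Rp2 = R3 ‖ R4 (parallel, both between nodes 0 and 3) = 1/(1/36 + 1/510) = 33.63 Ω
  Rs1 = Rp1 + Rp2 (series, joined only at node 0) = 156.9 + 33.63 = 190.6 Ω
  Rp3 = R5 ‖ Rs1 (parallel, both between nodes 1 and 3) = 1/(1/180 + 1/190.6) = 92.57 Ω
R_th = 92.57 Ω

Final answer: V_th = 0.341 V, R_th = 92.57 Ω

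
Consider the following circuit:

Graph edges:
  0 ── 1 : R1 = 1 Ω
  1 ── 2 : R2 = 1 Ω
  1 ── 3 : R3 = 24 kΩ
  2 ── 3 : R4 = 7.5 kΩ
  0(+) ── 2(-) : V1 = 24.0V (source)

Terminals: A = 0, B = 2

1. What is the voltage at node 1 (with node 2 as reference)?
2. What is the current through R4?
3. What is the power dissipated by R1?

Nodal analysis, taking node 2 as the 0 V reference.
Source V1 fixes V_0 = 24 V.
KCL at each unknown node (sum of currents leaving = 0; resistances in Ω):
  Node 1: (V_1 - 24)/1 + (V_1 - 0)/1 + (V_1 - V_3)/24000 = 0
  Node 3: (V_3 - V_1)/24000 + (V_3 - 0)/7500 = 0
Collecting terms (coefficients in siemens):
  2·V_1 - 0.00004167·V_3 = 24
  0.000175·V_3 - 0.00004167·V_1 = 0
Determinant D = (2)(0.000175) - (-0.00004167)(-0.00004167) = 0.00035
V_1 = [(24)(0.000175) - (-0.00004167)(0)]/D = 12 V
V_3 = [(2)(0) - (24)(-0.00004167)]/D = 2.857 V
Part 1:
  Read off the nodal solution: V_1 = 12 V
Part 2:
  I_R4 = (V_2 - V_3)/R4 = (0 - 2.857)/7500 = -0.0003809 A
  Magnitude: I_R4 = 0.0003809 A
Part 3:
  I_R1 = (V_0 - V_1)/R1 = (24 - 12)/1 = 12 A
  P_R1 = I_R1² × R1 = (12)² × 1 = 144 W

Final answers:
1. V_1 = 12 V
2. I_R4 = 0.0003809 A
3. P_R1 = 144 W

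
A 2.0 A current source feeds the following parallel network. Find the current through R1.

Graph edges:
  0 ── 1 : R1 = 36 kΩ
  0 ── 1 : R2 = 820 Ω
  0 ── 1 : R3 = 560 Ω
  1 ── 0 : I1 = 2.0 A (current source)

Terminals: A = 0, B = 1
All resistors sit directly between nodes 0 and 1, so they are in parallel and share one voltage V; the full source current 2 A splits among them.
1/R_par = 1/36000 + 1/820 + 1/560 = 0.003033 S  =>  R_par = 329.7 Ω
V = I × R_par = 2 × 329.7 = 659.4 V
I_R1 = V/R1 = 659.4/36000 = 0.01832 A

Final answer: 0.01832 A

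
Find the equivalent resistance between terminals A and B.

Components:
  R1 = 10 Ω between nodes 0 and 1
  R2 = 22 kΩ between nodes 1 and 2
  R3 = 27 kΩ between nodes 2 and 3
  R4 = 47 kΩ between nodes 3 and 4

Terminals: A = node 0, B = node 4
Reduce the network between node 0 (A) and node 4 (B) by series/parallel combination:
  Rs1 = R1 + R2 (series, joined only at node 1) = 10 + 22000 = 22010 Ω
  Rs2 = R3 + Rs1 (series, joined only at node 2) = 27000 + 22010 = 49010 Ω
  Rs3 = R4 + Rs2 (series, joined only at node 3) = 47000 + 49010 = 96010 Ω
R_eq = 96.01 kΩ

Final answer: 96.01 kΩ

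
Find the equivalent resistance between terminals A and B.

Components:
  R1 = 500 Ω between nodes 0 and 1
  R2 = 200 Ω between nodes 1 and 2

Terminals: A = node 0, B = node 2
Reduce the network between node 0 (A) and node 2 (B) by series/parallel combination:
  Rs1 = R1 + R2 (series, joined only at node 1) = 500 + 200 = 700 Ω
R_eq = 700 Ω

Final answer: 700 Ω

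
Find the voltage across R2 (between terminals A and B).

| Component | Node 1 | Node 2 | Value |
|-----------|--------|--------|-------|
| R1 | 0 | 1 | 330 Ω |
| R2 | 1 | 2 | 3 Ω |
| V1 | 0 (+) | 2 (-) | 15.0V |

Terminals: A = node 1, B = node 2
R1 and R2 are in series across V1 (node 0 → node 1 → node 2), and the output A–B is taken across R2, so this is a voltage divider.
Series current: I = V1/(R1 + R2) = 15/(330 + 3) = 15/333 = 0.04505 A
V_R2 = I × R2 = V1 × R2/(R1 + R2) = 15 × 3/333 = 0.1351 V

Final answer: 0.1351 V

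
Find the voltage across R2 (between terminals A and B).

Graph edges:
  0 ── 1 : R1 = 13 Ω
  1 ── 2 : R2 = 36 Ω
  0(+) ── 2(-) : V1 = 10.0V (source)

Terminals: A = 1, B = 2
R1 and R2 are in series across V1 (node 0 → node 1 → node 2), and the output A–B is taken across R2, so this is a voltage divider.
Series current: I = V1/(R1 + R2) = 10/(13 + 36) = 10/49 = 0.2041 A
V_R2 = I × R2 = V1 × R2/(R1 + R2) = 10 × 36/49 = 7.347 V

Final answer: 7.347 V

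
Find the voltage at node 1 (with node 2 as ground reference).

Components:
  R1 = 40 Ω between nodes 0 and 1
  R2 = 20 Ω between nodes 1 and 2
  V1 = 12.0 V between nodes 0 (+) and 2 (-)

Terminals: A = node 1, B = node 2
Nodal analysis, taking node 2 as the 0 V reference.
Source V1 fixes V_0 = 12 V.
KCL at each unknown node (sum of currents leaving = 0; resistances in Ω):
  Node 1: (V_1 - 12)/40 + (V_1 - 0)/20 = 0
Collecting terms: 0.075 × V_1 = 0.3  =>  V_1 = 4 V
The requested potential is V_1 = 4 V.

Final answer: V_1 = 4 V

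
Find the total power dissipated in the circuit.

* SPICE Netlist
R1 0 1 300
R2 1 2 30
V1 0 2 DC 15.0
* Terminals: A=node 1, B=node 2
Nodal analysis, taking node 2 as the 0 V reference.
Source V1 fixes V_0 = 15 V.
KCL at each unknown node (sum of currents leaving = 0; resistances in Ω):
  Node 1: (V_1 - 15)/300 + (V_1 - 0)/30 = 0
Collecting terms: 0.03667 × V_1 = 0.05  =>  V_1 = 1.364 V
Power in each resistor, P = (ΔV)²/R:
  P_R1 = (15 - 1.364)²/300 = 0.6198 W
  P_R2 = (1.364 - 0)²/30 = 0.06198 W
P_total = P_R1 + P_R2 = 0.6818 W

Final answer: 0.6818 W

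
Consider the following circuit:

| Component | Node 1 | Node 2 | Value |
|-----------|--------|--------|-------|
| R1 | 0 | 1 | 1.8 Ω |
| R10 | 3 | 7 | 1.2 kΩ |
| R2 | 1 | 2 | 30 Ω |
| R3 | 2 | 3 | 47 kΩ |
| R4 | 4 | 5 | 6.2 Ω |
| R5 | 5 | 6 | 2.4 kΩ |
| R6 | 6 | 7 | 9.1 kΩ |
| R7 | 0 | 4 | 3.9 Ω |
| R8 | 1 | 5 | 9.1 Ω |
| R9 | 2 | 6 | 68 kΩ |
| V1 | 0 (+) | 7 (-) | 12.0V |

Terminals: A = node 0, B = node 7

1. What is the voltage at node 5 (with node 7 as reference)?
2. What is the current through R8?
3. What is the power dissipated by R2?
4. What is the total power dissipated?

Nodal analysis, taking node 7 as the 0 V reference.
Source V1 fixes V_0 = 12 V.
KCL at each unknown node (sum of currents leaving = 0; resistances in Ω):
  Node 1: (V_1 - 12)/1.8 + (V_1 - V_2)/30 + (V_1 - V_5)/9.1 = 0
  Node 2: (V_2 - V_1)/30 + (V_2 - V_3)/47000 + (V_2 - V_6)/68000 = 0
  Node 3: (V_3 - V_2)/47000 + (V_3 - 0)/1200 = 0
  Node 4: (V_4 - V_5)/6.2 + (V_4 - 12)/3.9 = 0
  Node 5: (V_5 - V_4)/6.2 + (V_5 - V_6)/2400 + (V_5 - V_1)/9.1 = 0
  Node 6: (V_6 - V_5)/2400 + (V_6 - 0)/9100 + (V_6 - V_2)/68000 = 0
Collecting terms (coefficients in siemens):
  0.6988·V_1 - 0.03333·V_2 - 0.1099·V_5 = 6.667
  0.03337·V_2 - 0.03333·V_1 - 0.00002128·V_3 - 0.00001471·V_6 = 0
  0.0008546·V_3 - 0.00002128·V_2 = 0
  0.4177·V_4 - 0.1613·V_5 = 3.077
  0.2716·V_5 - 0.1099·V_1 - 0.1613·V_4 - 0.0004167·V_6 = 0
  0.0005413·V_6 - 0.00001471·V_2 - 0.0004167·V_5 = 0
Solving these 6 simultaneous equations (Gaussian elimination) gives:
  V_1 = 12 V, V_2 = 11.99 V, V_3 = 0.2985 V, V_4 = 12 V
  V_5 = 11.99 V, V_6 = 9.559 V
Part 1:
  Read off the nodal solution: V_5 = 11.99 V
Part 2:
  I_R8 = (V_1 - V_5)/R8 = (12 - 11.99)/9.1 = 0.0004636 A
  Magnitude: I_R8 = 0.0004636 A
Part 3:
  I_R2 = (V_1 - V_2)/R2 = (12 - 11.99)/30 = 0.0002845 A
  P_R2 = I_R2² × R2 = (0.0002845)² × 30 = 0.000002428 W
Part 4:
  Power in each resistor, P = (ΔV)²/R:
    P_R1 = (12 - 12)²/1.8 = 0.000001008 W
    P_R2 = (12 - 11.99)²/30 = 0.000002428 W
    P_R3 = (11.99 - 0.2985)²/47000 = 0.002908 W
    P_R4 = (12 - 11.99)²/6.2 = 0.000001883 W
    P_R5 = (11.99 - 9.559)²/2400 = 0.002471 W
    P_R6 = (9.559 - 0)²/9100 = 0.01004 W
    P_R7 = (12 - 12)²/3.9 = 0.000001184 W
    P_R8 = (12 - 11.99)²/9.1 = 0.000001956 W
    P_R9 = (11.99 - 9.559)²/68000 = 0.00008691 W
    P_R10 = (0.2985 - 0)²/1200 = 0.00007426 W
  P_total = P_R1 + P_R2 + P_R3 + P_R4 + P_R5 + P_R6 + P_R7 + P_R8 + P_R9 + P_R10 = 0.01559 W

Final answers:
1. V_5 = 11.99 V
2. I_R8 = 0.0004636 A
3. P_R2 = 2.428e-06 W
4. P_total = 0.01559 W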